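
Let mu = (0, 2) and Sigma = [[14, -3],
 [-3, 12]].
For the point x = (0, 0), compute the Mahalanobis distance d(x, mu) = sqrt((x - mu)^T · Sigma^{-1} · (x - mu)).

Step 1 — centre the observation: (x - mu) = (0, -2).

Step 2 — invert Sigma. det(Sigma) = 14·12 - (-3)² = 159.
  Sigma^{-1} = (1/det) · [[d, -b], [-b, a]] = [[0.0755, 0.0189],
 [0.0189, 0.0881]].

Step 3 — form the quadratic (x - mu)^T · Sigma^{-1} · (x - mu):
  Sigma^{-1} · (x - mu) = (-0.0377, -0.1761).
  (x - mu)^T · [Sigma^{-1} · (x - mu)] = (0)·(-0.0377) + (-2)·(-0.1761) = 0.3522.

Step 4 — take square root: d = √(0.3522) ≈ 0.5935.

d(x, mu) = √(0.3522) ≈ 0.5935


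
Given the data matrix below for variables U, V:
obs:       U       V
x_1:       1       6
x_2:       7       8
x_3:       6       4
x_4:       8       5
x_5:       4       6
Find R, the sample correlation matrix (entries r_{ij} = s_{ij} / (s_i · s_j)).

Step 1 — column means:
  mean(U) = (1 + 7 + 6 + 8 + 4) / 5 = 26/5 = 5.2
  mean(V) = (6 + 8 + 4 + 5 + 6) / 5 = 29/5 = 5.8

Step 2 — sample variances and covariances s[i,j] = (1/(n-1)) · Σ_k (x_{k,i} - mean_i) · (x_{k,j} - mean_j), with n-1 = 4:
  s[U,U] = ((-4.2)·(-4.2) + (1.8)·(1.8) + (0.8)·(0.8) + (2.8)·(2.8) + (-1.2)·(-1.2)) / 4 = 30.8/4 = 7.7
  s[U,V] = ((-4.2)·(0.2) + (1.8)·(2.2) + (0.8)·(-1.8) + (2.8)·(-0.8) + (-1.2)·(0.2)) / 4 = -0.8/4 = -0.2
  s[V,V] = ((0.2)·(0.2) + (2.2)·(2.2) + (-1.8)·(-1.8) + (-0.8)·(-0.8) + (0.2)·(0.2)) / 4 = 8.8/4 = 2.2
  Sample standard deviations s_i = √(s[i,i]):
  s(U) = √(7.7) = 2.7749
  s(V) = √(2.2) = 1.4832

Step 3 — r_{ij} = s_{ij} / (s_i · s_j):
  r[U,U] = 1 (diagonal).
  r[U,V] = -0.2 / (2.7749 · 1.4832) = -0.2 / 4.1158 = -0.0486
  r[V,V] = 1 (diagonal).

R is symmetric with unit diagonal. Assembling:

R = [[1, -0.0486],
 [-0.0486, 1]]


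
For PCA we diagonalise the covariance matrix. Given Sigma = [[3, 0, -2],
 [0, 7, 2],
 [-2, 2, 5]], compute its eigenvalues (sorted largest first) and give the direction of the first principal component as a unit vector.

Step 1 — characteristic polynomial p(λ) = det(λI - Sigma) = λ³ - tr·λ² + c_1·λ - det, where tr = trace, c_1 = sum of the principal 2×2 minors, det = det(Sigma):
  tr = 3 + 7 + 5 = 15,
  c_1 = (3·7 - (0)²) + (3·5 - (-2)²) + (7·5 - (2)²) = 21 + 11 + 31 = 63,
  det = 3·(7·5 - (2)²) - (0)·((0)·5 - (2)·(-2)) + (-2)·((0)·(2) - 7·(-2)) = 3·(31) - (0)·(4) + (-2)·(14) = 65.
  So p(λ) = λ³ - 15λ² + 63λ - 65.
Step 2 — look for an integer root (rational root theorem: any rational root is an integer divisor of 65). Testing λ = 5:
  p(5) = 125 - 375 + 315 - 65 = 0  ✓
  Dividing out (λ - 5): p(λ) = (λ - 5)(λ² - 10λ + 13).
Step 3 — remaining eigenvalues from the quadratic λ² - 10λ + 13 = 0:
  Δ = 10² - 4·13 = 100 - 52 = 48,  λ = (10 ± √48)/2 = (10 ± 6.9282)/2 ≈ 8.4641 or 1.5359.
  Sorted: λ_1 = 8.4641,  λ_2 = 5,  λ_3 = 1.5359  (check: sum = 15 = tr ✓).

Step 4 — unit eigenvector for λ_1 ≈ 8.4641: v spans the null space of (Sigma - λ_1 I), whose rows are
  r_1 = (-5.4641, 0, -2),  r_2 = (0, -1.4641, 2),  r_3 = (-2, 2, -3.4641).
  v is orthogonal to every row, so take v ∝ r_1 × r_2 = ((0)·(2) - (-2)·(-1.4641), (-2)·(0) - (-5.4641)·(2), (-5.4641)·(-1.4641) - (0)·(0)) ≈ (-2.9282, 10.9282, 8).
  Rescale (multiply by -1 so the first nonzero entry is positive): u = (2.9282, -10.9282, -8).
  ||u|| = √((2.9282)² + (-10.9282)² + (-8)²) = √(192) ≈ 13.8564,  v_1 = u/||u|| ≈ (0.2113, -0.7887, -0.5774) (||v_1|| = 1).

λ_1 = 8.4641,  λ_2 = 5,  λ_3 = 1.5359;  v_1 ≈ (0.2113, -0.7887, -0.5774)


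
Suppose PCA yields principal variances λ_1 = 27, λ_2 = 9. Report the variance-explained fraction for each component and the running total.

Step 1 — total variance = trace(Sigma) = Σ λ_i = 27 + 9 = 36.

Step 2 — fraction explained by component i = λ_i / Σ λ:
  PC1: 27/36 = 0.75
  PC2: 9/36 = 0.25

Step 3 — cumulative fraction after k components = (λ_1 + ... + λ_k) / Σ λ:
  k = 1: 27/36 = 0.75
  k = 2: (27 + 9)/36 = 36/36 = 1

Summary (fraction, with percent):

explained: PC1 0.75 (75%), PC2 0.25 (25%);  cumulative: 0.75, 1


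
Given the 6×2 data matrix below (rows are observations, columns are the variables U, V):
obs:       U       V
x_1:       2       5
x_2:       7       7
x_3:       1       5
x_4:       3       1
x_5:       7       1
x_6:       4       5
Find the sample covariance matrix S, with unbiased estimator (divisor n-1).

Step 1 — column means:
  mean(U) = (2 + 7 + 1 + 3 + 7 + 4) / 6 = 24/6 = 4
  mean(V) = (5 + 7 + 5 + 1 + 1 + 5) / 6 = 24/6 = 4

Step 2 — sample covariance S[i,j] = (1/(n-1)) · Σ_k (x_{k,i} - mean_i) · (x_{k,j} - mean_j), with n-1 = 5.
  S[U,U] = ((-2)·(-2) + (3)·(3) + (-3)·(-3) + (-1)·(-1) + (3)·(3) + (0)·(0)) / 5 = 32/5 = 6.4
  S[U,V] = ((-2)·(1) + (3)·(3) + (-3)·(1) + (-1)·(-3) + (3)·(-3) + (0)·(1)) / 5 = -2/5 = -0.4
  S[V,V] = ((1)·(1) + (3)·(3) + (1)·(1) + (-3)·(-3) + (-3)·(-3) + (1)·(1)) / 5 = 30/5 = 6

S is symmetric (S[j,i] = S[i,j]). Assembling:

S = [[6.4, -0.4],
 [-0.4, 6]]


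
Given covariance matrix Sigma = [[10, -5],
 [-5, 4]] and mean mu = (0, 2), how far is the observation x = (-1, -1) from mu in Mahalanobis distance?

Step 1 — centre the observation: (x - mu) = (-1, -3).

Step 2 — invert Sigma. det(Sigma) = 10·4 - (-5)² = 15.
  Sigma^{-1} = (1/det) · [[d, -b], [-b, a]] = [[0.2667, 0.3333],
 [0.3333, 0.6667]].

Step 3 — form the quadratic (x - mu)^T · Sigma^{-1} · (x - mu):
  Sigma^{-1} · (x - mu) = (-1.2667, -2.3333).
  (x - mu)^T · [Sigma^{-1} · (x - mu)] = (-1)·(-1.2667) + (-3)·(-2.3333) = 8.2667.

Step 4 — take square root: d = √(8.2667) ≈ 2.8752.

d(x, mu) = √(8.2667) ≈ 2.8752


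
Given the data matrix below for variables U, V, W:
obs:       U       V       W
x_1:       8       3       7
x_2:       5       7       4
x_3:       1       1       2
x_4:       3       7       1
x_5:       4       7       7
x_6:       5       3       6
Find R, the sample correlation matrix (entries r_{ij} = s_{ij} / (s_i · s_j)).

Step 1 — column means:
  mean(U) = (8 + 5 + 1 + 3 + 4 + 5) / 6 = 26/6 = 4.3333
  mean(V) = (3 + 7 + 1 + 7 + 7 + 3) / 6 = 28/6 = 4.6667
  mean(W) = (7 + 4 + 2 + 1 + 7 + 6) / 6 = 27/6 = 4.5

Step 2 — sample variances and covariances s[i,j] = (1/(n-1)) · Σ_k (x_{k,i} - mean_i) · (x_{k,j} - mean_j), with n-1 = 5:
  s[U,U] = ((3.6667)·(3.6667) + (0.6667)·(0.6667) + (-3.3333)·(-3.3333) + (-1.3333)·(-1.3333) + (-0.3333)·(-0.3333) + (0.6667)·(0.6667)) / 5 = 27.3333/5 = 5.4667
  s[U,V] = ((3.6667)·(-1.6667) + (0.6667)·(2.3333) + (-3.3333)·(-3.6667) + (-1.3333)·(2.3333) + (-0.3333)·(2.3333) + (0.6667)·(-1.6667)) / 5 = 2.6667/5 = 0.5333
  s[U,W] = ((3.6667)·(2.5) + (0.6667)·(-0.5) + (-3.3333)·(-2.5) + (-1.3333)·(-3.5) + (-0.3333)·(2.5) + (0.6667)·(1.5)) / 5 = 22/5 = 4.4
  s[V,V] = ((-1.6667)·(-1.6667) + (2.3333)·(2.3333) + (-3.6667)·(-3.6667) + (2.3333)·(2.3333) + (2.3333)·(2.3333) + (-1.6667)·(-1.6667)) / 5 = 35.3333/5 = 7.0667
  s[V,W] = ((-1.6667)·(2.5) + (2.3333)·(-0.5) + (-3.6667)·(-2.5) + (2.3333)·(-3.5) + (2.3333)·(2.5) + (-1.6667)·(1.5)) / 5 = -1/5 = -0.2
  s[W,W] = ((2.5)·(2.5) + (-0.5)·(-0.5) + (-2.5)·(-2.5) + (-3.5)·(-3.5) + (2.5)·(2.5) + (1.5)·(1.5)) / 5 = 33.5/5 = 6.7
  Sample standard deviations s_i = √(s[i,i]):
  s(U) = √(5.4667) = 2.3381
  s(V) = √(7.0667) = 2.6583
  s(W) = √(6.7) = 2.5884

Step 3 — r_{ij} = s_{ij} / (s_i · s_j):
  r[U,U] = 1 (diagonal).
  r[U,V] = 0.5333 / (2.3381 · 2.6583) = 0.5333 / 6.2154 = 0.0858
  r[U,W] = 4.4 / (2.3381 · 2.5884) = 4.4 / 6.052 = 0.727
  r[V,V] = 1 (diagonal).
  r[V,W] = -0.2 / (2.6583 · 2.5884) = -0.2 / 6.8809 = -0.0291
  r[W,W] = 1 (diagonal).

R is symmetric with unit diagonal. Assembling:

R = [[1, 0.0858, 0.727],
 [0.0858, 1, -0.0291],
 [0.727, -0.0291, 1]]


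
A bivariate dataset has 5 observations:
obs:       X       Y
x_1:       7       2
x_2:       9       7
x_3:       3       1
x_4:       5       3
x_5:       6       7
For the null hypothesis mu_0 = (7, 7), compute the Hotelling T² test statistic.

Step 1 — sample mean vector:
  mean(X) = (7 + 9 + 3 + 5 + 6) / 5 = 30/5 = 6
  mean(Y) = (2 + 7 + 1 + 3 + 7) / 5 = 20/5 = 4
  x̄ = (6, 4),  deviation x̄ - mu_0 = (6, 4) - (7, 7) = (-1, -3).

Step 2 — sample covariance matrix, S[i,j] = (1/(n-1)) · Σ_k (x_{k,i} - mean_i) · (x_{k,j} - mean_j), divisor n-1 = 4:
  S[X,X] = ((1)·(1) + (3)·(3) + (-3)·(-3) + (-1)·(-1) + (0)·(0)) / 4 = 20/4 = 5
  S[X,Y] = ((1)·(-2) + (3)·(3) + (-3)·(-3) + (-1)·(-1) + (0)·(3)) / 4 = 17/4 = 4.25
  S[Y,Y] = ((-2)·(-2) + (3)·(3) + (-3)·(-3) + (-1)·(-1) + (3)·(3)) / 4 = 32/4 = 8
  S = [[5, 4.25],
 [4.25, 8]].

Step 3 — invert S. det(S) = 5·8 - (4.25)² = 21.9375.
  S^{-1} = (1/det) · [[d, -b], [-b, a]] = [[0.3647, -0.1937],
 [-0.1937, 0.2279]].

Step 4 — quadratic form (x̄ - mu_0)^T · S^{-1} · (x̄ - mu_0):
  S^{-1} · (x̄ - mu_0) = (0.2165, -0.49),
  (x̄ - mu_0)^T · [...] = (-1)·(0.2165) + (-3)·(-0.49) = 1.2536.

Step 5 — scale by n: T² = 5 · 1.2536 = 6.2678.

T² ≈ 6.2678


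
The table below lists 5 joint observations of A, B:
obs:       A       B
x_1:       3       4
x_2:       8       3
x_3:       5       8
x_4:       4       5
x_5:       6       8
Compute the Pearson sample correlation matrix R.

Step 1 — column means:
  mean(A) = (3 + 8 + 5 + 4 + 6) / 5 = 26/5 = 5.2
  mean(B) = (4 + 3 + 8 + 5 + 8) / 5 = 28/5 = 5.6

Step 2 — sample variances and covariances s[i,j] = (1/(n-1)) · Σ_k (x_{k,i} - mean_i) · (x_{k,j} - mean_j), with n-1 = 4:
  s[A,A] = ((-2.2)·(-2.2) + (2.8)·(2.8) + (-0.2)·(-0.2) + (-1.2)·(-1.2) + (0.8)·(0.8)) / 4 = 14.8/4 = 3.7
  s[A,B] = ((-2.2)·(-1.6) + (2.8)·(-2.6) + (-0.2)·(2.4) + (-1.2)·(-0.6) + (0.8)·(2.4)) / 4 = -1.6/4 = -0.4
  s[B,B] = ((-1.6)·(-1.6) + (-2.6)·(-2.6) + (2.4)·(2.4) + (-0.6)·(-0.6) + (2.4)·(2.4)) / 4 = 21.2/4 = 5.3
  Sample standard deviations s_i = √(s[i,i]):
  s(A) = √(3.7) = 1.9235
  s(B) = √(5.3) = 2.3022

Step 3 — r_{ij} = s_{ij} / (s_i · s_j):
  r[A,A] = 1 (diagonal).
  r[A,B] = -0.4 / (1.9235 · 2.3022) = -0.4 / 4.4283 = -0.0903
  r[B,B] = 1 (diagonal).

R is symmetric with unit diagonal. Assembling:

R = [[1, -0.0903],
 [-0.0903, 1]]


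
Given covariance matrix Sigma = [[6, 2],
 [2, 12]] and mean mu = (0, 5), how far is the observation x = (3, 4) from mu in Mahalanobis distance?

Step 1 — centre the observation: (x - mu) = (3, -1).

Step 2 — invert Sigma. det(Sigma) = 6·12 - (2)² = 68.
  Sigma^{-1} = (1/det) · [[d, -b], [-b, a]] = [[0.1765, -0.0294],
 [-0.0294, 0.0882]].

Step 3 — form the quadratic (x - mu)^T · Sigma^{-1} · (x - mu):
  Sigma^{-1} · (x - mu) = (0.5588, -0.1765).
  (x - mu)^T · [Sigma^{-1} · (x - mu)] = (3)·(0.5588) + (-1)·(-0.1765) = 1.8529.

Step 4 — take square root: d = √(1.8529) ≈ 1.3612.

d(x, mu) = √(1.8529) ≈ 1.3612


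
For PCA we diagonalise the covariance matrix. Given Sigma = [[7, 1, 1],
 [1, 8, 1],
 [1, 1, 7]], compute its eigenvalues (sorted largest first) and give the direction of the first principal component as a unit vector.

Step 1 — characteristic polynomial p(λ) = det(λI - Sigma) = λ³ - tr·λ² + c_1·λ - det, where tr = trace, c_1 = sum of the principal 2×2 minors, det = det(Sigma):
  tr = 7 + 8 + 7 = 22,
  c_1 = (7·8 - (1)²) + (7·7 - (1)²) + (8·7 - (1)²) = 55 + 48 + 55 = 158,
  det = 7·(8·7 - (1)²) - (1)·((1)·7 - (1)·(1)) + (1)·((1)·(1) - 8·(1)) = 7·(55) - (1)·(6) + (1)·(-7) = 372.
  So p(λ) = λ³ - 22λ² + 158λ - 372.
Step 2 — look for an integer root (rational root theorem: any rational root is an integer divisor of 372). Testing λ = 6:
  p(6) = 216 - 792 + 948 - 372 = 0  ✓
  Dividing out (λ - 6): p(λ) = (λ - 6)(λ² - 16λ + 62).
Step 3 — remaining eigenvalues from the quadratic λ² - 16λ + 62 = 0:
  Δ = 16² - 4·62 = 256 - 248 = 8,  λ = (16 ± √8)/2 = (16 ± 2.8284)/2 ≈ 9.4142 or 6.5858.
  Sorted: λ_1 = 9.4142,  λ_2 = 6.5858,  λ_3 = 6  (check: sum = 22 = tr ✓).

Step 4 — unit eigenvector for λ_1 ≈ 9.4142: v spans the null space of (Sigma - λ_1 I), whose rows are
  r_1 = (-2.4142, 1, 1),  r_2 = (1, -1.4142, 1),  r_3 = (1, 1, -2.4142).
  v is orthogonal to every row, so take v ∝ r_1 × r_2 = ((1)·(1) - (1)·(-1.4142), (1)·(1) - (-2.4142)·(1), (-2.4142)·(-1.4142) - (1)·(1)) ≈ (2.4142, 3.4142, 2.4142).
  Let u = (2.4142, 3.4142, 2.4142).
  ||u|| = √((2.4142)² + (3.4142)² + (2.4142)²) = √(23.3137) ≈ 4.8284,  v_1 = u/||u|| ≈ (0.5, 0.7071, 0.5) (||v_1|| = 1).

λ_1 = 9.4142,  λ_2 = 6.5858,  λ_3 = 6;  v_1 ≈ (0.5, 0.7071, 0.5)


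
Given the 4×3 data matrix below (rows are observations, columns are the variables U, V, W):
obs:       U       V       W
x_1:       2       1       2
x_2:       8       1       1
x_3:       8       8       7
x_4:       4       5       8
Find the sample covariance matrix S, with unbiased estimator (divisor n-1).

Step 1 — column means:
  mean(U) = (2 + 8 + 8 + 4) / 4 = 22/4 = 5.5
  mean(V) = (1 + 1 + 8 + 5) / 4 = 15/4 = 3.75
  mean(W) = (2 + 1 + 7 + 8) / 4 = 18/4 = 4.5

Step 2 — sample covariance S[i,j] = (1/(n-1)) · Σ_k (x_{k,i} - mean_i) · (x_{k,j} - mean_j), with n-1 = 3.
  S[U,U] = ((-3.5)·(-3.5) + (2.5)·(2.5) + (2.5)·(2.5) + (-1.5)·(-1.5)) / 3 = 27/3 = 9
  S[U,V] = ((-3.5)·(-2.75) + (2.5)·(-2.75) + (2.5)·(4.25) + (-1.5)·(1.25)) / 3 = 11.5/3 = 3.8333
  S[U,W] = ((-3.5)·(-2.5) + (2.5)·(-3.5) + (2.5)·(2.5) + (-1.5)·(3.5)) / 3 = 1/3 = 0.3333
  S[V,V] = ((-2.75)·(-2.75) + (-2.75)·(-2.75) + (4.25)·(4.25) + (1.25)·(1.25)) / 3 = 34.75/3 = 11.5833
  S[V,W] = ((-2.75)·(-2.5) + (-2.75)·(-3.5) + (4.25)·(2.5) + (1.25)·(3.5)) / 3 = 31.5/3 = 10.5
  S[W,W] = ((-2.5)·(-2.5) + (-3.5)·(-3.5) + (2.5)·(2.5) + (3.5)·(3.5)) / 3 = 37/3 = 12.3333

S is symmetric (S[j,i] = S[i,j]). Assembling:

S = [[9, 3.8333, 0.3333],
 [3.8333, 11.5833, 10.5],
 [0.3333, 10.5, 12.3333]]


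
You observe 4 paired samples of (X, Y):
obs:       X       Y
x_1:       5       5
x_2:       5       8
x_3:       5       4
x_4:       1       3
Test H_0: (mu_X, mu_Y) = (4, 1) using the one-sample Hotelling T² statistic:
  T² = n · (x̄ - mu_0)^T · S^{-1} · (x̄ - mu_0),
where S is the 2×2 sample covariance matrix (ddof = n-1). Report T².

Step 1 — sample mean vector:
  mean(X) = (5 + 5 + 5 + 1) / 4 = 16/4 = 4
  mean(Y) = (5 + 8 + 4 + 3) / 4 = 20/4 = 5
  x̄ = (4, 5),  deviation x̄ - mu_0 = (4, 5) - (4, 1) = (0, 4).

Step 2 — sample covariance matrix, S[i,j] = (1/(n-1)) · Σ_k (x_{k,i} - mean_i) · (x_{k,j} - mean_j), divisor n-1 = 3:
  S[X,X] = ((1)·(1) + (1)·(1) + (1)·(1) + (-3)·(-3)) / 3 = 12/3 = 4
  S[X,Y] = ((1)·(0) + (1)·(3) + (1)·(-1) + (-3)·(-2)) / 3 = 8/3 = 2.6667
  S[Y,Y] = ((0)·(0) + (3)·(3) + (-1)·(-1) + (-2)·(-2)) / 3 = 14/3 = 4.6667
  S = [[4, 2.6667],
 [2.6667, 4.6667]].

Step 3 — invert S. det(S) = 4·4.6667 - (2.6667)² = 11.5556.
  S^{-1} = (1/det) · [[d, -b], [-b, a]] = [[0.4038, -0.2308],
 [-0.2308, 0.3462]].

Step 4 — quadratic form (x̄ - mu_0)^T · S^{-1} · (x̄ - mu_0):
  S^{-1} · (x̄ - mu_0) = (-0.9231, 1.3846),
  (x̄ - mu_0)^T · [...] = (0)·(-0.9231) + (4)·(1.3846) = 5.5385.

Step 5 — scale by n: T² = 4 · 5.5385 = 22.1538.

T² ≈ 22.1538


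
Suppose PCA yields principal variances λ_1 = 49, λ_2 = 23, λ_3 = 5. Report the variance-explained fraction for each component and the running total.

Step 1 — total variance = trace(Sigma) = Σ λ_i = 49 + 23 + 5 = 77.

Step 2 — fraction explained by component i = λ_i / Σ λ:
  PC1: 49/77 = 0.6364
  PC2: 23/77 = 0.2987
  PC3: 5/77 = 0.0649

Step 3 — cumulative fraction after k components = (λ_1 + ... + λ_k) / Σ λ:
  k = 1: 49/77 = 0.6364
  k = 2: (49 + 23)/77 = 72/77 = 0.9351
  k = 3: (49 + 23 + 5)/77 = 77/77 = 1

Summary (fraction, with percent):

explained: PC1 0.6364 (63.64%), PC2 0.2987 (29.87%), PC3 0.0649 (6.49%);  cumulative: 0.6364, 0.9351, 1


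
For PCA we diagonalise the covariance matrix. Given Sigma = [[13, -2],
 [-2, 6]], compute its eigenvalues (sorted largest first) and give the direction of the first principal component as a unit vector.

Step 1 — characteristic polynomial of 2×2 Sigma:
  det(Sigma - λI) = λ² - trace · λ + det = 0.
  trace = 13 + 6 = 19, det = 13·6 - (-2)² = 74.
Step 2 — discriminant:
  Δ = trace² - 4·det = 361 - 296 = 65.
Step 3 — eigenvalues:
  λ = (trace ± √Δ)/2 = (19 ± 8.0623)/2,
  λ_1 = 13.5311,  λ_2 = 5.4689.

Step 4 — unit eigenvector for λ_1: solve (Sigma - λ_1 I)v = 0. First row:
  (13 - 13.5311)·v_x + (-2)·v_y = 0, i.e. (-0.5311)·v_x + (-2)·v_y = 0,
  so v ∝ (b, λ_1 - a) = (-2, 0.5311); multiply by -1 so the first entry is positive: u = (2, -0.5311).
  ||u|| = √((2)² + (-0.5311)²) = √(4.2821) ≈ 2.0693,
  v_1 = u/||u|| ≈ (0.9665, -0.2567) (||v_1|| = 1).

λ_1 = 13.5311,  λ_2 = 5.4689;  v_1 ≈ (0.9665, -0.2567)


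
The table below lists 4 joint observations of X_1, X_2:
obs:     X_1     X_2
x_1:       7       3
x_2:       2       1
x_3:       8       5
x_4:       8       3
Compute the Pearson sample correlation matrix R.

Step 1 — column means:
  mean(X_1) = (7 + 2 + 8 + 8) / 4 = 25/4 = 6.25
  mean(X_2) = (3 + 1 + 5 + 3) / 4 = 12/4 = 3

Step 2 — sample variances and covariances s[i,j] = (1/(n-1)) · Σ_k (x_{k,i} - mean_i) · (x_{k,j} - mean_j), with n-1 = 3:
  s[X_1,X_1] = ((0.75)·(0.75) + (-4.25)·(-4.25) + (1.75)·(1.75) + (1.75)·(1.75)) / 3 = 24.75/3 = 8.25
  s[X_1,X_2] = ((0.75)·(0) + (-4.25)·(-2) + (1.75)·(2) + (1.75)·(0)) / 3 = 12/3 = 4
  s[X_2,X_2] = ((0)·(0) + (-2)·(-2) + (2)·(2) + (0)·(0)) / 3 = 8/3 = 2.6667
  Sample standard deviations s_i = √(s[i,i]):
  s(X_1) = √(8.25) = 2.8723
  s(X_2) = √(2.6667) = 1.633

Step 3 — r_{ij} = s_{ij} / (s_i · s_j):
  r[X_1,X_1] = 1 (diagonal).
  r[X_1,X_2] = 4 / (2.8723 · 1.633) = 4 / 4.6904 = 0.8528
  r[X_2,X_2] = 1 (diagonal).

R is symmetric with unit diagonal. Assembling:

R = [[1, 0.8528],
 [0.8528, 1]]


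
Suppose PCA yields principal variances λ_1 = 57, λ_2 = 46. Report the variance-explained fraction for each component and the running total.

Step 1 — total variance = trace(Sigma) = Σ λ_i = 57 + 46 = 103.

Step 2 — fraction explained by component i = λ_i / Σ λ:
  PC1: 57/103 = 0.5534
  PC2: 46/103 = 0.4466

Step 3 — cumulative fraction after k components = (λ_1 + ... + λ_k) / Σ λ:
  k = 1: 57/103 = 0.5534
  k = 2: (57 + 46)/103 = 103/103 = 1

Summary (fraction, with percent):

explained: PC1 0.5534 (55.34%), PC2 0.4466 (44.66%);  cumulative: 0.5534, 1


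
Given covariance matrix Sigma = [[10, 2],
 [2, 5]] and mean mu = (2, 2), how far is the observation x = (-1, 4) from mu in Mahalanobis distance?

Step 1 — centre the observation: (x - mu) = (-3, 2).

Step 2 — invert Sigma. det(Sigma) = 10·5 - (2)² = 46.
  Sigma^{-1} = (1/det) · [[d, -b], [-b, a]] = [[0.1087, -0.0435],
 [-0.0435, 0.2174]].

Step 3 — form the quadratic (x - mu)^T · Sigma^{-1} · (x - mu):
  Sigma^{-1} · (x - mu) = (-0.413, 0.5652).
  (x - mu)^T · [Sigma^{-1} · (x - mu)] = (-3)·(-0.413) + (2)·(0.5652) = 2.3696.

Step 4 — take square root: d = √(2.3696) ≈ 1.5393.

d(x, mu) = √(2.3696) ≈ 1.5393


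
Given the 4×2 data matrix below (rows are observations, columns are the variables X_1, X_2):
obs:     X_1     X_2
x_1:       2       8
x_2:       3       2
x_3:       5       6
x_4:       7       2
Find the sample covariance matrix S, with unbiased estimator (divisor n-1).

Step 1 — column means:
  mean(X_1) = (2 + 3 + 5 + 7) / 4 = 17/4 = 4.25
  mean(X_2) = (8 + 2 + 6 + 2) / 4 = 18/4 = 4.5

Step 2 — sample covariance S[i,j] = (1/(n-1)) · Σ_k (x_{k,i} - mean_i) · (x_{k,j} - mean_j), with n-1 = 3.
  S[X_1,X_1] = ((-2.25)·(-2.25) + (-1.25)·(-1.25) + (0.75)·(0.75) + (2.75)·(2.75)) / 3 = 14.75/3 = 4.9167
  S[X_1,X_2] = ((-2.25)·(3.5) + (-1.25)·(-2.5) + (0.75)·(1.5) + (2.75)·(-2.5)) / 3 = -10.5/3 = -3.5
  S[X_2,X_2] = ((3.5)·(3.5) + (-2.5)·(-2.5) + (1.5)·(1.5) + (-2.5)·(-2.5)) / 3 = 27/3 = 9

S is symmetric (S[j,i] = S[i,j]). Assembling:

S = [[4.9167, -3.5],
 [-3.5, 9]]


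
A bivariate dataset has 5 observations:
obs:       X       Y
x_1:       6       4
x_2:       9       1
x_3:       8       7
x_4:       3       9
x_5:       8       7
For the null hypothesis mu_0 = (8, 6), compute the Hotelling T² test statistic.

Step 1 — sample mean vector:
  mean(X) = (6 + 9 + 8 + 3 + 8) / 5 = 34/5 = 6.8
  mean(Y) = (4 + 1 + 7 + 9 + 7) / 5 = 28/5 = 5.6
  x̄ = (6.8, 5.6),  deviation x̄ - mu_0 = (6.8, 5.6) - (8, 6) = (-1.2, -0.4).

Step 2 — sample covariance matrix, S[i,j] = (1/(n-1)) · Σ_k (x_{k,i} - mean_i) · (x_{k,j} - mean_j), divisor n-1 = 4:
  S[X,X] = ((-0.8)·(-0.8) + (2.2)·(2.2) + (1.2)·(1.2) + (-3.8)·(-3.8) + (1.2)·(1.2)) / 4 = 22.8/4 = 5.7
  S[X,Y] = ((-0.8)·(-1.6) + (2.2)·(-4.6) + (1.2)·(1.4) + (-3.8)·(3.4) + (1.2)·(1.4)) / 4 = -18.4/4 = -4.6
  S[Y,Y] = ((-1.6)·(-1.6) + (-4.6)·(-4.6) + (1.4)·(1.4) + (3.4)·(3.4) + (1.4)·(1.4)) / 4 = 39.2/4 = 9.8
  S = [[5.7, -4.6],
 [-4.6, 9.8]].

Step 3 — invert S. det(S) = 5.7·9.8 - (-4.6)² = 34.7.
  S^{-1} = (1/det) · [[d, -b], [-b, a]] = [[0.2824, 0.1326],
 [0.1326, 0.1643]].

Step 4 — quadratic form (x̄ - mu_0)^T · S^{-1} · (x̄ - mu_0):
  S^{-1} · (x̄ - mu_0) = (-0.3919, -0.2248),
  (x̄ - mu_0)^T · [...] = (-1.2)·(-0.3919) + (-0.4)·(-0.2248) = 0.5602.

Step 5 — scale by n: T² = 5 · 0.5602 = 2.8012.

T² ≈ 2.8012


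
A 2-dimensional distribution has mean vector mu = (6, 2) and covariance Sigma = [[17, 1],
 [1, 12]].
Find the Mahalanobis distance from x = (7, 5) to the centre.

Step 1 — centre the observation: (x - mu) = (1, 3).

Step 2 — invert Sigma. det(Sigma) = 17·12 - (1)² = 203.
  Sigma^{-1} = (1/det) · [[d, -b], [-b, a]] = [[0.0591, -0.0049],
 [-0.0049, 0.0837]].

Step 3 — form the quadratic (x - mu)^T · Sigma^{-1} · (x - mu):
  Sigma^{-1} · (x - mu) = (0.0443, 0.2463).
  (x - mu)^T · [Sigma^{-1} · (x - mu)] = (1)·(0.0443) + (3)·(0.2463) = 0.7833.

Step 4 — take square root: d = √(0.7833) ≈ 0.885.

d(x, mu) = √(0.7833) ≈ 0.885


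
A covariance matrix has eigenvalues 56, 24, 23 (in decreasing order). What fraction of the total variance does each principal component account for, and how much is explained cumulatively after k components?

Step 1 — total variance = trace(Sigma) = Σ λ_i = 56 + 24 + 23 = 103.

Step 2 — fraction explained by component i = λ_i / Σ λ:
  PC1: 56/103 = 0.5437
  PC2: 24/103 = 0.233
  PC3: 23/103 = 0.2233

Step 3 — cumulative fraction after k components = (λ_1 + ... + λ_k) / Σ λ:
  k = 1: 56/103 = 0.5437
  k = 2: (56 + 24)/103 = 80/103 = 0.7767
  k = 3: (56 + 24 + 23)/103 = 103/103 = 1

Summary (fraction, with percent):

explained: PC1 0.5437 (54.37%), PC2 0.233 (23.3%), PC3 0.2233 (22.33%);  cumulative: 0.5437, 0.7767, 1


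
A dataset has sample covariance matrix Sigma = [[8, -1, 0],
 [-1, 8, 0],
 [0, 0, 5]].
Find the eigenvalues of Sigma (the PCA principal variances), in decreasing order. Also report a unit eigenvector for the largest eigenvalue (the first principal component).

Step 1 — characteristic polynomial p(λ) = det(λI - Sigma) = λ³ - tr·λ² + c_1·λ - det, where tr = trace, c_1 = sum of the principal 2×2 minors, det = det(Sigma):
  tr = 8 + 8 + 5 = 21,
  c_1 = (8·8 - (-1)²) + (8·5 - (0)²) + (8·5 - (0)²) = 63 + 40 + 40 = 143,
  det = 8·(8·5 - (0)²) - (-1)·((-1)·5 - (0)·(0)) + (0)·((-1)·(0) - 8·(0)) = 8·(40) - (-1)·(-5) + (0)·(0) = 315.
  So p(λ) = λ³ - 21λ² + 143λ - 315.
Step 2 — look for an integer root (rational root theorem: any rational root is an integer divisor of 315). Testing λ = 5:
  p(5) = 125 - 525 + 715 - 315 = 0  ✓
  Dividing out (λ - 5): p(λ) = (λ - 5)(λ² - 16λ + 63).
Step 3 — remaining eigenvalues from the quadratic λ² - 16λ + 63 = 0:
  Δ = 16² - 4·63 = 256 - 252 = 4,  λ = (16 ± √4)/2 = (16 ± 2)/2 = 9 or 7.
  Sorted: λ_1 = 9,  λ_2 = 7,  λ_3 = 5  (check: sum = 21 = tr ✓).

Step 4 — unit eigenvector for λ_1 = 9: v spans the null space of (Sigma - λ_1 I), whose rows are
  r_1 = (-1, -1, 0),  r_2 = (-1, -1, 0),  r_3 = (0, 0, -4).
  v is orthogonal to every row, so take v ∝ r_1 × r_3 = ((-1)·(-4) - (0)·(0), (0)·(0) - (-1)·(-4), (-1)·(0) - (-1)·(0)) = (4, -4, 0).
  Rescale (divide by 4): u = (1, -1, 0).
  ||u|| = √((1)² + (-1)² + (0)²) = √(2) ≈ 1.4142,  v_1 = u/||u|| ≈ (0.7071, -0.7071, 0) (||v_1|| = 1).

λ_1 = 9,  λ_2 = 7,  λ_3 = 5;  v_1 ≈ (0.7071, -0.7071, 0)


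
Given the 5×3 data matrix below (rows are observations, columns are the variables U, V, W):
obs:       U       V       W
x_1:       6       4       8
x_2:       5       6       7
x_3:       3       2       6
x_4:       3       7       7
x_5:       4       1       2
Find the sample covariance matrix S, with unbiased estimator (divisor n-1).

Step 1 — column means:
  mean(U) = (6 + 5 + 3 + 3 + 4) / 5 = 21/5 = 4.2
  mean(V) = (4 + 6 + 2 + 7 + 1) / 5 = 20/5 = 4
  mean(W) = (8 + 7 + 6 + 7 + 2) / 5 = 30/5 = 6

Step 2 — sample covariance S[i,j] = (1/(n-1)) · Σ_k (x_{k,i} - mean_i) · (x_{k,j} - mean_j), with n-1 = 4.
  S[U,U] = ((1.8)·(1.8) + (0.8)·(0.8) + (-1.2)·(-1.2) + (-1.2)·(-1.2) + (-0.2)·(-0.2)) / 4 = 6.8/4 = 1.7
  S[U,V] = ((1.8)·(0) + (0.8)·(2) + (-1.2)·(-2) + (-1.2)·(3) + (-0.2)·(-3)) / 4 = 1/4 = 0.25
  S[U,W] = ((1.8)·(2) + (0.8)·(1) + (-1.2)·(0) + (-1.2)·(1) + (-0.2)·(-4)) / 4 = 4/4 = 1
  S[V,V] = ((0)·(0) + (2)·(2) + (-2)·(-2) + (3)·(3) + (-3)·(-3)) / 4 = 26/4 = 6.5
  S[V,W] = ((0)·(2) + (2)·(1) + (-2)·(0) + (3)·(1) + (-3)·(-4)) / 4 = 17/4 = 4.25
  S[W,W] = ((2)·(2) + (1)·(1) + (0)·(0) + (1)·(1) + (-4)·(-4)) / 4 = 22/4 = 5.5

S is symmetric (S[j,i] = S[i,j]). Assembling:

S = [[1.7, 0.25, 1],
 [0.25, 6.5, 4.25],
 [1, 4.25, 5.5]]


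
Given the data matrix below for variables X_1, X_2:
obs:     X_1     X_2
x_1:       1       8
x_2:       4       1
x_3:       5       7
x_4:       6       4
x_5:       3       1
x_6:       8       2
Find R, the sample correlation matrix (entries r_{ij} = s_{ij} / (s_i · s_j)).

Step 1 — column means:
  mean(X_1) = (1 + 4 + 5 + 6 + 3 + 8) / 6 = 27/6 = 4.5
  mean(X_2) = (8 + 1 + 7 + 4 + 1 + 2) / 6 = 23/6 = 3.8333

Step 2 — sample variances and covariances s[i,j] = (1/(n-1)) · Σ_k (x_{k,i} - mean_i) · (x_{k,j} - mean_j), with n-1 = 5:
  s[X_1,X_1] = ((-3.5)·(-3.5) + (-0.5)·(-0.5) + (0.5)·(0.5) + (1.5)·(1.5) + (-1.5)·(-1.5) + (3.5)·(3.5)) / 5 = 29.5/5 = 5.9
  s[X_1,X_2] = ((-3.5)·(4.1667) + (-0.5)·(-2.8333) + (0.5)·(3.1667) + (1.5)·(0.1667) + (-1.5)·(-2.8333) + (3.5)·(-1.8333)) / 5 = -13.5/5 = -2.7
  s[X_2,X_2] = ((4.1667)·(4.1667) + (-2.8333)·(-2.8333) + (3.1667)·(3.1667) + (0.1667)·(0.1667) + (-2.8333)·(-2.8333) + (-1.8333)·(-1.8333)) / 5 = 46.8333/5 = 9.3667
  Sample standard deviations s_i = √(s[i,i]):
  s(X_1) = √(5.9) = 2.429
  s(X_2) = √(9.3667) = 3.0605

Step 3 — r_{ij} = s_{ij} / (s_i · s_j):
  r[X_1,X_1] = 1 (diagonal).
  r[X_1,X_2] = -2.7 / (2.429 · 3.0605) = -2.7 / 7.4339 = -0.3632
  r[X_2,X_2] = 1 (diagonal).

R is symmetric with unit diagonal. Assembling:

R = [[1, -0.3632],
 [-0.3632, 1]]


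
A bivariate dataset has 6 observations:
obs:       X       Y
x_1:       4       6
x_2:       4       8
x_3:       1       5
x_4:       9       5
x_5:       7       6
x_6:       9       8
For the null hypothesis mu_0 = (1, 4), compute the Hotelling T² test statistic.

Step 1 — sample mean vector:
  mean(X) = (4 + 4 + 1 + 9 + 7 + 9) / 6 = 34/6 = 5.6667
  mean(Y) = (6 + 8 + 5 + 5 + 6 + 8) / 6 = 38/6 = 6.3333
  x̄ = (5.6667, 6.3333),  deviation x̄ - mu_0 = (5.6667, 6.3333) - (1, 4) = (4.6667, 2.3333).

Step 2 — sample covariance matrix, S[i,j] = (1/(n-1)) · Σ_k (x_{k,i} - mean_i) · (x_{k,j} - mean_j), divisor n-1 = 5:
  S[X,X] = ((-1.6667)·(-1.6667) + (-1.6667)·(-1.6667) + (-4.6667)·(-4.6667) + (3.3333)·(3.3333) + (1.3333)·(1.3333) + (3.3333)·(3.3333)) / 5 = 51.3333/5 = 10.2667
  S[X,Y] = ((-1.6667)·(-0.3333) + (-1.6667)·(1.6667) + (-4.6667)·(-1.3333) + (3.3333)·(-1.3333) + (1.3333)·(-0.3333) + (3.3333)·(1.6667)) / 5 = 4.6667/5 = 0.9333
  S[Y,Y] = ((-0.3333)·(-0.3333) + (1.6667)·(1.6667) + (-1.3333)·(-1.3333) + (-1.3333)·(-1.3333) + (-0.3333)·(-0.3333) + (1.6667)·(1.6667)) / 5 = 9.3333/5 = 1.8667
  S = [[10.2667, 0.9333],
 [0.9333, 1.8667]].

Step 3 — invert S. det(S) = 10.2667·1.8667 - (0.9333)² = 18.2933.
  S^{-1} = (1/det) · [[d, -b], [-b, a]] = [[0.102, -0.051],
 [-0.051, 0.5612]].

Step 4 — quadratic form (x̄ - mu_0)^T · S^{-1} · (x̄ - mu_0):
  S^{-1} · (x̄ - mu_0) = (0.3571, 1.0714),
  (x̄ - mu_0)^T · [...] = (4.6667)·(0.3571) + (2.3333)·(1.0714) = 4.1667.

Step 5 — scale by n: T² = 6 · 4.1667 = 25.

T² ≈ 25


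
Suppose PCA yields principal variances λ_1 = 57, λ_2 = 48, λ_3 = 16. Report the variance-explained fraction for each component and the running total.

Step 1 — total variance = trace(Sigma) = Σ λ_i = 57 + 48 + 16 = 121.

Step 2 — fraction explained by component i = λ_i / Σ λ:
  PC1: 57/121 = 0.4711
  PC2: 48/121 = 0.3967
  PC3: 16/121 = 0.1322

Step 3 — cumulative fraction after k components = (λ_1 + ... + λ_k) / Σ λ:
  k = 1: 57/121 = 0.4711
  k = 2: (57 + 48)/121 = 105/121 = 0.8678
  k = 3: (57 + 48 + 16)/121 = 121/121 = 1

Summary (fraction, with percent):

explained: PC1 0.4711 (47.11%), PC2 0.3967 (39.67%), PC3 0.1322 (13.22%);  cumulative: 0.4711, 0.8678, 1


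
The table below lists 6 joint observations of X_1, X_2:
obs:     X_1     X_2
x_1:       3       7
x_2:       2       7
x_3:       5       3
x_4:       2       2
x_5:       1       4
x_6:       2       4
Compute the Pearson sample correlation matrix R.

Step 1 — column means:
  mean(X_1) = (3 + 2 + 5 + 2 + 1 + 2) / 6 = 15/6 = 2.5
  mean(X_2) = (7 + 7 + 3 + 2 + 4 + 4) / 6 = 27/6 = 4.5

Step 2 — sample variances and covariances s[i,j] = (1/(n-1)) · Σ_k (x_{k,i} - mean_i) · (x_{k,j} - mean_j), with n-1 = 5:
  s[X_1,X_1] = ((0.5)·(0.5) + (-0.5)·(-0.5) + (2.5)·(2.5) + (-0.5)·(-0.5) + (-1.5)·(-1.5) + (-0.5)·(-0.5)) / 5 = 9.5/5 = 1.9
  s[X_1,X_2] = ((0.5)·(2.5) + (-0.5)·(2.5) + (2.5)·(-1.5) + (-0.5)·(-2.5) + (-1.5)·(-0.5) + (-0.5)·(-0.5)) / 5 = -1.5/5 = -0.3
  s[X_2,X_2] = ((2.5)·(2.5) + (2.5)·(2.5) + (-1.5)·(-1.5) + (-2.5)·(-2.5) + (-0.5)·(-0.5) + (-0.5)·(-0.5)) / 5 = 21.5/5 = 4.3
  Sample standard deviations s_i = √(s[i,i]):
  s(X_1) = √(1.9) = 1.3784
  s(X_2) = √(4.3) = 2.0736

Step 3 — r_{ij} = s_{ij} / (s_i · s_j):
  r[X_1,X_1] = 1 (diagonal).
  r[X_1,X_2] = -0.3 / (1.3784 · 2.0736) = -0.3 / 2.8583 = -0.105
  r[X_2,X_2] = 1 (diagonal).

R is symmetric with unit diagonal. Assembling:

R = [[1, -0.105],
 [-0.105, 1]]


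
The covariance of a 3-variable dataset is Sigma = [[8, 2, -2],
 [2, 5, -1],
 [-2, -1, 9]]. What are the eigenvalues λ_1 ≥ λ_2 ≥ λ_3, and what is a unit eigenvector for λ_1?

Step 1 — characteristic polynomial p(λ) = det(λI - Sigma) = λ³ - tr·λ² + c_1·λ - det, where tr = trace, c_1 = sum of the principal 2×2 minors, det = det(Sigma):
  tr = 8 + 5 + 9 = 22,
  c_1 = (8·5 - (2)²) + (8·9 - (-2)²) + (5·9 - (-1)²) = 36 + 68 + 44 = 148,
  det = 8·(5·9 - (-1)²) - (2)·((2)·9 - (-1)·(-2)) + (-2)·((2)·(-1) - 5·(-2)) = 8·(44) - (2)·(16) + (-2)·(8) = 304.
  So p(λ) = λ³ - 22λ² + 148λ - 304.
Step 2 — look for an integer root (rational root theorem: any rational root is an integer divisor of 304). Testing λ = 4:
  p(4) = 64 - 352 + 592 - 304 = 0  ✓
  Dividing out (λ - 4): p(λ) = (λ - 4)(λ² - 18λ + 76).
Step 3 — remaining eigenvalues from the quadratic λ² - 18λ + 76 = 0:
  Δ = 18² - 4·76 = 324 - 304 = 20,  λ = (18 ± √20)/2 = (18 ± 4.4721)/2 ≈ 11.2361 or 6.7639.
  Sorted: λ_1 = 11.2361,  λ_2 = 6.7639,  λ_3 = 4  (check: sum = 22 = tr ✓).

Step 4 — unit eigenvector for λ_1 ≈ 11.2361: v spans the null space of (Sigma - λ_1 I), whose rows are
  r_1 = (-3.2361, 2, -2),  r_2 = (2, -6.2361, -1),  r_3 = (-2, -1, -2.2361).
  v is orthogonal to every row, so take v ∝ r_1 × r_2 = ((2)·(-1) - (-2)·(-6.2361), (-2)·(2) - (-3.2361)·(-1), (-3.2361)·(-6.2361) - (2)·(2)) ≈ (-14.4721, -7.2361, 16.1803).
  Rescale (multiply by -1 so the first nonzero entry is positive): u = (14.4721, 7.2361, -16.1803).
  ||u|| = √((14.4721)² + (7.2361)² + (-16.1803)²) = √(523.6068) ≈ 22.8825,  v_1 = u/||u|| ≈ (0.6325, 0.3162, -0.7071) (||v_1|| = 1).

λ_1 = 11.2361,  λ_2 = 6.7639,  λ_3 = 4;  v_1 ≈ (0.6325, 0.3162, -0.7071)


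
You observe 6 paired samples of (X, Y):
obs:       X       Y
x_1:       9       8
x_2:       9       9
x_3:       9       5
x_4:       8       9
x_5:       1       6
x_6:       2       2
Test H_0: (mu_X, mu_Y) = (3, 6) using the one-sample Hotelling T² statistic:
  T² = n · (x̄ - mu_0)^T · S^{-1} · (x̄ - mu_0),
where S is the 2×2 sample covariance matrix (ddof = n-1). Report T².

Step 1 — sample mean vector:
  mean(X) = (9 + 9 + 9 + 8 + 1 + 2) / 6 = 38/6 = 6.3333
  mean(Y) = (8 + 9 + 5 + 9 + 6 + 2) / 6 = 39/6 = 6.5
  x̄ = (6.3333, 6.5),  deviation x̄ - mu_0 = (6.3333, 6.5) - (3, 6) = (3.3333, 0.5).

Step 2 — sample covariance matrix, S[i,j] = (1/(n-1)) · Σ_k (x_{k,i} - mean_i) · (x_{k,j} - mean_j), divisor n-1 = 5:
  S[X,X] = ((2.6667)·(2.6667) + (2.6667)·(2.6667) + (2.6667)·(2.6667) + (1.6667)·(1.6667) + (-5.3333)·(-5.3333) + (-4.3333)·(-4.3333)) / 5 = 71.3333/5 = 14.2667
  S[X,Y] = ((2.6667)·(1.5) + (2.6667)·(2.5) + (2.6667)·(-1.5) + (1.6667)·(2.5) + (-5.3333)·(-0.5) + (-4.3333)·(-4.5)) / 5 = 33/5 = 6.6
  S[Y,Y] = ((1.5)·(1.5) + (2.5)·(2.5) + (-1.5)·(-1.5) + (2.5)·(2.5) + (-0.5)·(-0.5) + (-4.5)·(-4.5)) / 5 = 37.5/5 = 7.5
  S = [[14.2667, 6.6],
 [6.6, 7.5]].

Step 3 — invert S. det(S) = 14.2667·7.5 - (6.6)² = 63.44.
  S^{-1} = (1/det) · [[d, -b], [-b, a]] = [[0.1182, -0.104],
 [-0.104, 0.2249]].

Step 4 — quadratic form (x̄ - mu_0)^T · S^{-1} · (x̄ - mu_0):
  S^{-1} · (x̄ - mu_0) = (0.3421, -0.2343),
  (x̄ - mu_0)^T · [...] = (3.3333)·(0.3421) + (0.5)·(-0.2343) = 1.023.

Step 5 — scale by n: T² = 6 · 1.023 = 6.1381.

T² ≈ 6.1381


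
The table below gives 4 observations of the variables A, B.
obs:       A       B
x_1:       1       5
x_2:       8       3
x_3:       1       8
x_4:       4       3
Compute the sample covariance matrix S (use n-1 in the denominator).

Step 1 — column means:
  mean(A) = (1 + 8 + 1 + 4) / 4 = 14/4 = 3.5
  mean(B) = (5 + 3 + 8 + 3) / 4 = 19/4 = 4.75

Step 2 — sample covariance S[i,j] = (1/(n-1)) · Σ_k (x_{k,i} - mean_i) · (x_{k,j} - mean_j), with n-1 = 3.
  S[A,A] = ((-2.5)·(-2.5) + (4.5)·(4.5) + (-2.5)·(-2.5) + (0.5)·(0.5)) / 3 = 33/3 = 11
  S[A,B] = ((-2.5)·(0.25) + (4.5)·(-1.75) + (-2.5)·(3.25) + (0.5)·(-1.75)) / 3 = -17.5/3 = -5.8333
  S[B,B] = ((0.25)·(0.25) + (-1.75)·(-1.75) + (3.25)·(3.25) + (-1.75)·(-1.75)) / 3 = 16.75/3 = 5.5833

S is symmetric (S[j,i] = S[i,j]). Assembling:

S = [[11, -5.8333],
 [-5.8333, 5.5833]]


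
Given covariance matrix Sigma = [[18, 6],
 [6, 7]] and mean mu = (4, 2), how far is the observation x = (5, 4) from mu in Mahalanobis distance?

Step 1 — centre the observation: (x - mu) = (1, 2).

Step 2 — invert Sigma. det(Sigma) = 18·7 - (6)² = 90.
  Sigma^{-1} = (1/det) · [[d, -b], [-b, a]] = [[0.0778, -0.0667],
 [-0.0667, 0.2]].

Step 3 — form the quadratic (x - mu)^T · Sigma^{-1} · (x - mu):
  Sigma^{-1} · (x - mu) = (-0.0556, 0.3333).
  (x - mu)^T · [Sigma^{-1} · (x - mu)] = (1)·(-0.0556) + (2)·(0.3333) = 0.6111.

Step 4 — take square root: d = √(0.6111) ≈ 0.7817.

d(x, mu) = √(0.6111) ≈ 0.7817


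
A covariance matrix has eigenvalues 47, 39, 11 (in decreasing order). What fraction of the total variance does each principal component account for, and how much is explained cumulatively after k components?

Step 1 — total variance = trace(Sigma) = Σ λ_i = 47 + 39 + 11 = 97.

Step 2 — fraction explained by component i = λ_i / Σ λ:
  PC1: 47/97 = 0.4845
  PC2: 39/97 = 0.4021
  PC3: 11/97 = 0.1134

Step 3 — cumulative fraction after k components = (λ_1 + ... + λ_k) / Σ λ:
  k = 1: 47/97 = 0.4845
  k = 2: (47 + 39)/97 = 86/97 = 0.8866
  k = 3: (47 + 39 + 11)/97 = 97/97 = 1

Summary (fraction, with percent):

explained: PC1 0.4845 (48.45%), PC2 0.4021 (40.21%), PC3 0.1134 (11.34%);  cumulative: 0.4845, 0.8866, 1


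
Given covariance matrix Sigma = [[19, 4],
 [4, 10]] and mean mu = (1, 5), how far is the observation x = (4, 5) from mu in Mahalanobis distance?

Step 1 — centre the observation: (x - mu) = (3, 0).

Step 2 — invert Sigma. det(Sigma) = 19·10 - (4)² = 174.
  Sigma^{-1} = (1/det) · [[d, -b], [-b, a]] = [[0.0575, -0.023],
 [-0.023, 0.1092]].

Step 3 — form the quadratic (x - mu)^T · Sigma^{-1} · (x - mu):
  Sigma^{-1} · (x - mu) = (0.1724, -0.069).
  (x - mu)^T · [Sigma^{-1} · (x - mu)] = (3)·(0.1724) + (0)·(-0.069) = 0.5172.

Step 4 — take square root: d = √(0.5172) ≈ 0.7192.

d(x, mu) = √(0.5172) ≈ 0.7192


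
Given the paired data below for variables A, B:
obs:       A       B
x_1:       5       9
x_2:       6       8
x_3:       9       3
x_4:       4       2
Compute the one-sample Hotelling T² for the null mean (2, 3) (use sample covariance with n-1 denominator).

Step 1 — sample mean vector:
  mean(A) = (5 + 6 + 9 + 4) / 4 = 24/4 = 6
  mean(B) = (9 + 8 + 3 + 2) / 4 = 22/4 = 5.5
  x̄ = (6, 5.5),  deviation x̄ - mu_0 = (6, 5.5) - (2, 3) = (4, 2.5).

Step 2 — sample covariance matrix, S[i,j] = (1/(n-1)) · Σ_k (x_{k,i} - mean_i) · (x_{k,j} - mean_j), divisor n-1 = 3:
  S[A,A] = ((-1)·(-1) + (0)·(0) + (3)·(3) + (-2)·(-2)) / 3 = 14/3 = 4.6667
  S[A,B] = ((-1)·(3.5) + (0)·(2.5) + (3)·(-2.5) + (-2)·(-3.5)) / 3 = -4/3 = -1.3333
  S[B,B] = ((3.5)·(3.5) + (2.5)·(2.5) + (-2.5)·(-2.5) + (-3.5)·(-3.5)) / 3 = 37/3 = 12.3333
  S = [[4.6667, -1.3333],
 [-1.3333, 12.3333]].

Step 3 — invert S. det(S) = 4.6667·12.3333 - (-1.3333)² = 55.7778.
  S^{-1} = (1/det) · [[d, -b], [-b, a]] = [[0.2211, 0.0239],
 [0.0239, 0.0837]].

Step 4 — quadratic form (x̄ - mu_0)^T · S^{-1} · (x̄ - mu_0):
  S^{-1} · (x̄ - mu_0) = (0.9442, 0.3048),
  (x̄ - mu_0)^T · [...] = (4)·(0.9442) + (2.5)·(0.3048) = 4.5388.

Step 5 — scale by n: T² = 4 · 4.5388 = 18.1554.

T² ≈ 18.1554


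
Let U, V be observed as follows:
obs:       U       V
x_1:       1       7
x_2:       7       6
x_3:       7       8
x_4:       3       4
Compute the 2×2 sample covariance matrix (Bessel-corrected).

Step 1 — column means:
  mean(U) = (1 + 7 + 7 + 3) / 4 = 18/4 = 4.5
  mean(V) = (7 + 6 + 8 + 4) / 4 = 25/4 = 6.25

Step 2 — sample covariance S[i,j] = (1/(n-1)) · Σ_k (x_{k,i} - mean_i) · (x_{k,j} - mean_j), with n-1 = 3.
  S[U,U] = ((-3.5)·(-3.5) + (2.5)·(2.5) + (2.5)·(2.5) + (-1.5)·(-1.5)) / 3 = 27/3 = 9
  S[U,V] = ((-3.5)·(0.75) + (2.5)·(-0.25) + (2.5)·(1.75) + (-1.5)·(-2.25)) / 3 = 4.5/3 = 1.5
  S[V,V] = ((0.75)·(0.75) + (-0.25)·(-0.25) + (1.75)·(1.75) + (-2.25)·(-2.25)) / 3 = 8.75/3 = 2.9167

S is symmetric (S[j,i] = S[i,j]). Assembling:

S = [[9, 1.5],
 [1.5, 2.9167]]


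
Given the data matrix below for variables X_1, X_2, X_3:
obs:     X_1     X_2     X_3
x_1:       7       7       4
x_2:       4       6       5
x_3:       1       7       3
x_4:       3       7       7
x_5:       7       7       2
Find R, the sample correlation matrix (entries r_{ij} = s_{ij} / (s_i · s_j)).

Step 1 — column means:
  mean(X_1) = (7 + 4 + 1 + 3 + 7) / 5 = 22/5 = 4.4
  mean(X_2) = (7 + 6 + 7 + 7 + 7) / 5 = 34/5 = 6.8
  mean(X_3) = (4 + 5 + 3 + 7 + 2) / 5 = 21/5 = 4.2

Step 2 — sample variances and covariances s[i,j] = (1/(n-1)) · Σ_k (x_{k,i} - mean_i) · (x_{k,j} - mean_j), with n-1 = 4:
  s[X_1,X_1] = ((2.6)·(2.6) + (-0.4)·(-0.4) + (-3.4)·(-3.4) + (-1.4)·(-1.4) + (2.6)·(2.6)) / 4 = 27.2/4 = 6.8
  s[X_1,X_2] = ((2.6)·(0.2) + (-0.4)·(-0.8) + (-3.4)·(0.2) + (-1.4)·(0.2) + (2.6)·(0.2)) / 4 = 0.4/4 = 0.1
  s[X_1,X_3] = ((2.6)·(-0.2) + (-0.4)·(0.8) + (-3.4)·(-1.2) + (-1.4)·(2.8) + (2.6)·(-2.2)) / 4 = -6.4/4 = -1.6
  s[X_2,X_2] = ((0.2)·(0.2) + (-0.8)·(-0.8) + (0.2)·(0.2) + (0.2)·(0.2) + (0.2)·(0.2)) / 4 = 0.8/4 = 0.2
  s[X_2,X_3] = ((0.2)·(-0.2) + (-0.8)·(0.8) + (0.2)·(-1.2) + (0.2)·(2.8) + (0.2)·(-2.2)) / 4 = -0.8/4 = -0.2
  s[X_3,X_3] = ((-0.2)·(-0.2) + (0.8)·(0.8) + (-1.2)·(-1.2) + (2.8)·(2.8) + (-2.2)·(-2.2)) / 4 = 14.8/4 = 3.7
  Sample standard deviations s_i = √(s[i,i]):
  s(X_1) = √(6.8) = 2.6077
  s(X_2) = √(0.2) = 0.4472
  s(X_3) = √(3.7) = 1.9235

Step 3 — r_{ij} = s_{ij} / (s_i · s_j):
  r[X_1,X_1] = 1 (diagonal).
  r[X_1,X_2] = 0.1 / (2.6077 · 0.4472) = 0.1 / 1.1662 = 0.0857
  r[X_1,X_3] = -1.6 / (2.6077 · 1.9235) = -1.6 / 5.016 = -0.319
  r[X_2,X_2] = 1 (diagonal).
  r[X_2,X_3] = -0.2 / (0.4472 · 1.9235) = -0.2 / 0.8602 = -0.2325
  r[X_3,X_3] = 1 (diagonal).

R is symmetric with unit diagonal. Assembling:

R = [[1, 0.0857, -0.319],
 [0.0857, 1, -0.2325],
 [-0.319, -0.2325, 1]]
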